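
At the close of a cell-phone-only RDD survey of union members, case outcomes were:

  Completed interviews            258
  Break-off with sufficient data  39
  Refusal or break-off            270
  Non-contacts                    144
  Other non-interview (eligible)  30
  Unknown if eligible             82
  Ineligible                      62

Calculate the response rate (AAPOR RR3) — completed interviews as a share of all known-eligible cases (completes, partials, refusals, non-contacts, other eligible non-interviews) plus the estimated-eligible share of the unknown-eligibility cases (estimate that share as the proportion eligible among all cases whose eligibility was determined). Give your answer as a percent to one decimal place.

31.6%

Num: 258
Determined eligible: 258 + 39 + 270 + 144 + 30 = 741
e = 741 / (741 + 62) = 741 / 803 = 0.9228
e × U: 0.9228 × 82 = 75.67
Base: 741 + 75.67 = 816.67
RR3 = 258 / 816.67 = 0.3159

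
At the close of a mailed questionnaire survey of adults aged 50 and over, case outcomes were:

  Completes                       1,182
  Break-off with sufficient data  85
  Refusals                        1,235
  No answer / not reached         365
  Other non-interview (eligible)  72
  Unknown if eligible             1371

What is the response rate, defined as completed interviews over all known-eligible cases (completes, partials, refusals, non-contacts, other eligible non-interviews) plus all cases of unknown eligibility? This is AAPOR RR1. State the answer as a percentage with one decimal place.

Top: 1182
Denom: 1182 + 85 + 1235 + 365 + 72 + 1371 = 4310
RR1 = 1182 / 4310 = 0.2742

27.4%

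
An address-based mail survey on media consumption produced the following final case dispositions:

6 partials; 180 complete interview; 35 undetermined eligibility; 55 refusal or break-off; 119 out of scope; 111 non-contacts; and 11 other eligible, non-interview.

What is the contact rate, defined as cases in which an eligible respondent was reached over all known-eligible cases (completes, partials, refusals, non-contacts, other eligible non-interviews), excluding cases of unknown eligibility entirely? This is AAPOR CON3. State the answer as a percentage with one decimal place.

Numerator = 180 + 6 + 55 + 11 = 252
Denominator = 180 + 6 + 55 + 111 + 11 = 363
CON3 = 252 / 363 = 0.6942

69.4%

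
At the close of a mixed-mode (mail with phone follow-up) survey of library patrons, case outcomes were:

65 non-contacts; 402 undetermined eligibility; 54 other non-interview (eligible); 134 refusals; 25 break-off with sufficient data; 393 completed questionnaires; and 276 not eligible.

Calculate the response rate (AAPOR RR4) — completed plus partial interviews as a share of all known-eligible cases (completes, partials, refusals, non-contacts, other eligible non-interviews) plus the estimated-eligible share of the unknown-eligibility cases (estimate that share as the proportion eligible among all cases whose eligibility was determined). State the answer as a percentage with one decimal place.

Num = 393 + 25 = 418
Eligible (known) = 393 + 25 + 134 + 65 + 54 = 671
e = 671 / (671 + 276) = 671 / 947 = 0.7086
e × U = 0.7086 × 402 = 284.86
Denominator = 671 + 284.86 = 955.86
RR4 = 418 / 955.86 = 0.4373

43.7%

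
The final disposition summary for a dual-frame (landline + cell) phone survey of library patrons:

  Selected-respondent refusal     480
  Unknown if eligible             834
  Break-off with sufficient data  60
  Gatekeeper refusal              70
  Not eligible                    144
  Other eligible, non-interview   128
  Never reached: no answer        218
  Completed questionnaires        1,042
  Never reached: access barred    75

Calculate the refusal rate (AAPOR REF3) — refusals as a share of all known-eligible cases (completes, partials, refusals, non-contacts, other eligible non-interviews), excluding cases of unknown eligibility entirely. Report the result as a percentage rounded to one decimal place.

Refusal or break-off = 70 + 480 = 550
No answer / not reached = 218 + 75 = 293
Top → 550
Denominator → 1042 + 60 + 550 + 293 + 128 = 2073
REF3 = 550 / 2073 = 0.2653

26.5%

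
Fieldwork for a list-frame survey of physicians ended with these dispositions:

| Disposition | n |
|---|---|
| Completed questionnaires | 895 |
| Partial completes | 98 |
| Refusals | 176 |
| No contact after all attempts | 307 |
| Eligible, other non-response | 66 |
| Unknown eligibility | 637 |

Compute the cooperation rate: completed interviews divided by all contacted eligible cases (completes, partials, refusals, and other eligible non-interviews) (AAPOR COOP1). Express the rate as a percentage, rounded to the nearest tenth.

72.5%

Num = 895
Denom = 895 + 98 + 176 + 66 = 1235
COOP1 = 895 / 1235 = 0.7247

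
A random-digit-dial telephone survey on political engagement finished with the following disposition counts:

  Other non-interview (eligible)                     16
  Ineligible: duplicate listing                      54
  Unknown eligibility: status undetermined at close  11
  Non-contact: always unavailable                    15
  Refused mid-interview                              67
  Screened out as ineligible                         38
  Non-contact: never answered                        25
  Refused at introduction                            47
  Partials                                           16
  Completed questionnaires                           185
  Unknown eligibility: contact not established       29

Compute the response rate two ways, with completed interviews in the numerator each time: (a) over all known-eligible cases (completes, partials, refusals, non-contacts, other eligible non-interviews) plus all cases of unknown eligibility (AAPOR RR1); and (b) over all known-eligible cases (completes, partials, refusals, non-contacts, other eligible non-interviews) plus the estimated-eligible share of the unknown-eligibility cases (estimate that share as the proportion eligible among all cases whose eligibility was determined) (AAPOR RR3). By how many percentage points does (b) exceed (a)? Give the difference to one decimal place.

Refusals = 47 + 67 = 114
No answer / not reached = 25 + 15 = 40
Unknown if eligible = 29 + 11 = 40
Screened out, ineligible = 38 + 54 = 92
Numerator: 185
Base: 185 + 16 + 114 + 40 + 16 + 40 = 411
RR1 = 185 / 411 = 0.4501
Determined eligible: 185 + 16 + 114 + 40 + 16 = 371
e = 371 / (371 + 92) = 371 / 463 = 0.8013
e × U: 0.8013 × 40 = 32.05
Base: 371 + 32.05 = 403.05
RR3 = 185 / 403.05 = 0.4590
Difference = 45.90 − 45.01 = 0.89 percentage points

0.9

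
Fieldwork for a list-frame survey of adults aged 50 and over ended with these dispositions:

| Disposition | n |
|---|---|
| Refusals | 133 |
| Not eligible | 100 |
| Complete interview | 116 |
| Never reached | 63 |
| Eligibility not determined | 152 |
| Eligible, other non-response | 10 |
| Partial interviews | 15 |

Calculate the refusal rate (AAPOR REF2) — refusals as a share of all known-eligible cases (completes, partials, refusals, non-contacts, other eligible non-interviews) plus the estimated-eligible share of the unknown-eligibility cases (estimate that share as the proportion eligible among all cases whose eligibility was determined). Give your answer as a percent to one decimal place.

Numerator → 133
Known eligible → 116 + 15 + 133 + 63 + 10 = 337
e = 337 / (337 + 100) = 337 / 437 = 0.7712
e × U → 0.7712 × 152 = 117.22
Denominator → 337 + 117.22 = 454.22
REF2 = 133 / 454.22 = 0.2928

29.3%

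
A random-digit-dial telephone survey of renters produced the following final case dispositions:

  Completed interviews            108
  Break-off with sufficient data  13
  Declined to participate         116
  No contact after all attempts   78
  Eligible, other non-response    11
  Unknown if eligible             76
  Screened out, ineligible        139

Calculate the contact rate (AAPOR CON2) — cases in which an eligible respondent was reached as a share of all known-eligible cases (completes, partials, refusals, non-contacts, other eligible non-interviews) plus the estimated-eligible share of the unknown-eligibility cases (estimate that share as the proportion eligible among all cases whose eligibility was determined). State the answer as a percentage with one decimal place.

Numerator → 108 + 13 + 116 + 11 = 248
Known eligible → 108 + 13 + 116 + 78 + 11 = 326
e = 326 / (326 + 139) = 326 / 465 = 0.7011
Estimated eligible among unknowns → 0.7011 × 76 = 53.28
Denominator → 326 + 53.28 = 379.28
CON2 = 248 / 379.28 = 0.6539

65.4%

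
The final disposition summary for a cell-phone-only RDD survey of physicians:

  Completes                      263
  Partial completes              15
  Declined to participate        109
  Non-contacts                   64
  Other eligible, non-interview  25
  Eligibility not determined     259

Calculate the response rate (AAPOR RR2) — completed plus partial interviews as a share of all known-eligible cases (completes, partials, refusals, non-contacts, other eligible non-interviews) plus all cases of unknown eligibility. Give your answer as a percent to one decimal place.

Top → 263 + 15 = 278
Base → 263 + 15 + 109 + 64 + 25 + 259 = 735
RR2 = 278 / 735 = 0.3782

37.8%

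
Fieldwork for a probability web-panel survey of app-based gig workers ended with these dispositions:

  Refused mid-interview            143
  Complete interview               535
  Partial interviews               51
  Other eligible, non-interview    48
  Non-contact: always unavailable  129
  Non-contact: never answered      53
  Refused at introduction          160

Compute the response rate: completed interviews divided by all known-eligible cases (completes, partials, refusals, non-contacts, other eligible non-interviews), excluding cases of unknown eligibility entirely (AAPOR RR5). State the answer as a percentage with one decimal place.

Refused = 160 + 143 = 303
No answer / not reached = 53 + 129 = 182
Top: 535
Denominator: 535 + 51 + 303 + 182 + 48 = 1119
RR5 = 535 / 1119 = 0.4781

47.8%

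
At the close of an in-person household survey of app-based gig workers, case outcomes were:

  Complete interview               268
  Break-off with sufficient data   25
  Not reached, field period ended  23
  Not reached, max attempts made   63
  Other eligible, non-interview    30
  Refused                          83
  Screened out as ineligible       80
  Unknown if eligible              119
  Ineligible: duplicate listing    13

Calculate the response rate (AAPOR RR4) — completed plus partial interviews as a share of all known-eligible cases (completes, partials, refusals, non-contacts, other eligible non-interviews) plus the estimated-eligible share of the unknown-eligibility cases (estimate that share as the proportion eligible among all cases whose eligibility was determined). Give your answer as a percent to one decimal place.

49.5%

Never reached = 23 + 63 = 86
Out of scope = 80 + 13 = 93
Num → 268 + 25 = 293
Determined eligible → 268 + 25 + 83 + 86 + 30 = 492
e = 492 / (492 + 93) = 492 / 585 = 0.8410
Eligible share of unknowns → 0.8410 × 119 = 100.08
Base → 492 + 100.08 = 592.08
RR4 = 293 / 592.08 = 0.4949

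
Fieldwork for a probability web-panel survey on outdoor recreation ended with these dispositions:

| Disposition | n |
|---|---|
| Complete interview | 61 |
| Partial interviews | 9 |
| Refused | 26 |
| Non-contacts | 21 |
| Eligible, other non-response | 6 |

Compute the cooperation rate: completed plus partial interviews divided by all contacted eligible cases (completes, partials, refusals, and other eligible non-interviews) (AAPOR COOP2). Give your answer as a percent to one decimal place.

68.6%

Top = 61 + 9 = 70
Denominator = 61 + 9 + 26 + 6 = 102
COOP2 = 70 / 102 = 0.6863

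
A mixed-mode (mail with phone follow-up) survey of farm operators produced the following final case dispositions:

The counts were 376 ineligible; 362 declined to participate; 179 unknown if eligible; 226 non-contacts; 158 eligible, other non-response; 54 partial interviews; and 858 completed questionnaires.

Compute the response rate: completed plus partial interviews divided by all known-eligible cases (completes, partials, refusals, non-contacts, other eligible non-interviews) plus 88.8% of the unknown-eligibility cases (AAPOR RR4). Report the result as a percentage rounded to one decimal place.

Top = 858 + 54 = 912
Known eligible = 858 + 54 + 362 + 226 + 158 = 1658
Eligible share of unknowns = 0.8880 × 179 = 158.95
Denominator = 1658 + 158.95 = 1816.95
RR4 = 912 / 1816.95 = 0.5019

50.2%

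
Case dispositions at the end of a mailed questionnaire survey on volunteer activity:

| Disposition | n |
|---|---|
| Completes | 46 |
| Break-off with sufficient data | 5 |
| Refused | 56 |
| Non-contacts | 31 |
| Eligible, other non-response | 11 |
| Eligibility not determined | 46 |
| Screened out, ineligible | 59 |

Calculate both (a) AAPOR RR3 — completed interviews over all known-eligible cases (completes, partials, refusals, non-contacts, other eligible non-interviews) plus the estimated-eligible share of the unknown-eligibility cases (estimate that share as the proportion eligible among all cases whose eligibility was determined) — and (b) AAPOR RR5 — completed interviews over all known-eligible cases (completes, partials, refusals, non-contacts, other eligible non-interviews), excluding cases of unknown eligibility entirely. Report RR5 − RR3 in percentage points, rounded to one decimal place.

5.6

Top → 46
Eligible (known) → 46 + 5 + 56 + 31 + 11 = 149
e = 149 / (149 + 59) = 149 / 208 = 0.7163
Eligible share of unknowns → 0.7163 × 46 = 32.95
Base → 149 + 32.95 = 181.95
RR3 = 46 / 181.95 = 0.2528
Base → 46 + 5 + 56 + 31 + 11 = 149
RR5 = 46 / 149 = 0.3087
Difference = 30.87 − 25.28 = 5.59 percentage points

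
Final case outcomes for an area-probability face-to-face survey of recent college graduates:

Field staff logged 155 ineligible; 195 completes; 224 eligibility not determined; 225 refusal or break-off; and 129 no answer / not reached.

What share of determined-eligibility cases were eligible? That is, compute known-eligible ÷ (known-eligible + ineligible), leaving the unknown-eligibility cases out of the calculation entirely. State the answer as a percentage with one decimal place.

78.0%

Eligible (known): 195 + 225 + 129 = 549
e = 549 / (549 + 155) = 549 / 704 = 0.7798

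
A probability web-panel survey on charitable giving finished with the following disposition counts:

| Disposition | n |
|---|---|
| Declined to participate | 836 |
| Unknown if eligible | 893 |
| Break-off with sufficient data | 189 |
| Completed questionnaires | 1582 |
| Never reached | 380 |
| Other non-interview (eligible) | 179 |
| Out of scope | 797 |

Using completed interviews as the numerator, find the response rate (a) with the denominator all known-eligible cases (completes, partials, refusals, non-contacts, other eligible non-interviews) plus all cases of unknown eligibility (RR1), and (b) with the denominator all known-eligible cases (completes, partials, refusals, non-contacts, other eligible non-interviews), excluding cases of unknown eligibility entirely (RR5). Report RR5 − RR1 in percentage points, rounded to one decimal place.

11.0

Top → 1582
Denom → 1582 + 189 + 836 + 380 + 179 + 893 = 4059
RR1 = 1582 / 4059 = 0.3898
Denom → 1582 + 189 + 836 + 380 + 179 = 3166
RR5 = 1582 / 3166 = 0.4997
Difference = 49.97 − 38.98 = 10.99 percentage points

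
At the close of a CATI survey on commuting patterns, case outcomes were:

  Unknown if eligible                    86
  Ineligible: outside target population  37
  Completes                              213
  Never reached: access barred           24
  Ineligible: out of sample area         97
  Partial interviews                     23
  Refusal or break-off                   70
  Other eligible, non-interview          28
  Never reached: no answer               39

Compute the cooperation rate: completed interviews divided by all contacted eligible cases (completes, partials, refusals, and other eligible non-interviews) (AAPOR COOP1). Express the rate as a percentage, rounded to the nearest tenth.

Never reached = 39 + 24 = 63
Ineligible = 37 + 97 = 134
Num → 213
Denom → 213 + 23 + 70 + 28 = 334
COOP1 = 213 / 334 = 0.6377

63.8%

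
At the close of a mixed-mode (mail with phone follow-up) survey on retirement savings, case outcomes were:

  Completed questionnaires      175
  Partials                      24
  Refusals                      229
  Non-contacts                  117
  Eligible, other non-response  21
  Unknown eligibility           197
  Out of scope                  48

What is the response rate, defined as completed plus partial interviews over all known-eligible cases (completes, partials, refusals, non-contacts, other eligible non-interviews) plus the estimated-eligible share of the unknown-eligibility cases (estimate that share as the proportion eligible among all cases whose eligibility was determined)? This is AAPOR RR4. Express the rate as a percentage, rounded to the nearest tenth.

Numerator = 175 + 24 = 199
Eligible (known) = 175 + 24 + 229 + 117 + 21 = 566
e = 566 / (566 + 48) = 566 / 614 = 0.9218
e × U = 0.9218 × 197 = 181.59
Denominator = 566 + 181.59 = 747.59
RR4 = 199 / 747.59 = 0.2662

26.6%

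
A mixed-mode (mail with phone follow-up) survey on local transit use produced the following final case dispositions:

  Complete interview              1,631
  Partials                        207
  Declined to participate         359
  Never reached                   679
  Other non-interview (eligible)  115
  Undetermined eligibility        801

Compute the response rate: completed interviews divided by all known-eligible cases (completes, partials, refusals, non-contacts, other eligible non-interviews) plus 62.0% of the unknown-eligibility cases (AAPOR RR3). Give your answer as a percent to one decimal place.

46.8%

Numerator → 1631
Determined eligible → 1631 + 207 + 359 + 679 + 115 = 2991
e × U → 0.6200 × 801 = 496.62
Denom → 2991 + 496.62 = 3487.62
RR3 = 1631 / 3487.62 = 0.4677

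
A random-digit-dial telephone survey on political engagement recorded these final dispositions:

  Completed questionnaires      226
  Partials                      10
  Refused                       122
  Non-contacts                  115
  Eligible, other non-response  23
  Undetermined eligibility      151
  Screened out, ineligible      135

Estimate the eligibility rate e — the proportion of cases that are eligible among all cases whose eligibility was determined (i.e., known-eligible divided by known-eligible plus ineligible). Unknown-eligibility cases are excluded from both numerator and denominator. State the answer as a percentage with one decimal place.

78.6%

Eligible (known): 226 + 10 + 122 + 115 + 23 = 496
e = 496 / (496 + 135) = 496 / 631 = 0.7861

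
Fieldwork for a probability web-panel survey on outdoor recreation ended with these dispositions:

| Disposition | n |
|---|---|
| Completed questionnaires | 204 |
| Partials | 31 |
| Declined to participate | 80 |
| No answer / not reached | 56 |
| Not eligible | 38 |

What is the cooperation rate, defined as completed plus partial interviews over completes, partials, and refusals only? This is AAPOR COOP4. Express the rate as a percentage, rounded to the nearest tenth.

74.6%

Num = 204 + 31 = 235
Denom = 204 + 31 + 80 = 315
COOP4 = 235 / 315 = 0.7460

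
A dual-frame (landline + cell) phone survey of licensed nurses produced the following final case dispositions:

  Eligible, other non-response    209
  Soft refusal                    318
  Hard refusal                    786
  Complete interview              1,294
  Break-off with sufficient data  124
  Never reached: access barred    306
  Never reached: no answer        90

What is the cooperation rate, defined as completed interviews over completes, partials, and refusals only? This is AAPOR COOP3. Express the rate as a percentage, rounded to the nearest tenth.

51.3%

Refusals = 786 + 318 = 1104
No contact after all attempts = 90 + 306 = 396
Top → 1294
Denom → 1294 + 124 + 1104 = 2522
COOP3 = 1294 / 2522 = 0.5131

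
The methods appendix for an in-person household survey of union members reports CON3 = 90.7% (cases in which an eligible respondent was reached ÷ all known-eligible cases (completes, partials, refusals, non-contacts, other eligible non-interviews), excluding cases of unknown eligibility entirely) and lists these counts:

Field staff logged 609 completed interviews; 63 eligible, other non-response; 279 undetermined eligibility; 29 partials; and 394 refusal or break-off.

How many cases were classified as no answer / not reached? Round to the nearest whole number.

112

Num: 609 + 29 + 394 + 63 = 1095
CON3 = 1095 / D = 0.907
D = 1095 / 0.907 = 1207.3
Other denominator terms total 1095
no answer / not reached = 1207.3 − 1095 ≈ 112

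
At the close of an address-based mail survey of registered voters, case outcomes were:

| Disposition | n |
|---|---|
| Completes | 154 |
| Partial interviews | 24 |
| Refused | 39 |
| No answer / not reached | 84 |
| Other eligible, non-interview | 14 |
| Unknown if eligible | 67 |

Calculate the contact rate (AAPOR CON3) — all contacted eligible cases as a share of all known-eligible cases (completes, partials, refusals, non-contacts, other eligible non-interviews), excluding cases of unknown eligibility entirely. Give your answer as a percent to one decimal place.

73.3%

Num → 154 + 24 + 39 + 14 = 231
Base → 154 + 24 + 39 + 84 + 14 = 315
CON3 = 231 / 315 = 0.7333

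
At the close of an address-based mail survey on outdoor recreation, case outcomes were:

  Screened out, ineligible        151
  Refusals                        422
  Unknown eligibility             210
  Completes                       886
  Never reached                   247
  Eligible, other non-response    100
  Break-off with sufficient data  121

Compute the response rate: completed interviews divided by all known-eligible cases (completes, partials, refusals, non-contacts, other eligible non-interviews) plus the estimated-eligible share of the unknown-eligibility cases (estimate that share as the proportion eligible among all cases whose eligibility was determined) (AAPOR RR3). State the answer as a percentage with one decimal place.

45.0%

Num → 886
Determined eligible → 886 + 121 + 422 + 247 + 100 = 1776
e = 1776 / (1776 + 151) = 1776 / 1927 = 0.9216
Estimated eligible among unknowns → 0.9216 × 210 = 193.54
Denominator → 1776 + 193.54 = 1969.54
RR3 = 886 / 1969.54 = 0.4499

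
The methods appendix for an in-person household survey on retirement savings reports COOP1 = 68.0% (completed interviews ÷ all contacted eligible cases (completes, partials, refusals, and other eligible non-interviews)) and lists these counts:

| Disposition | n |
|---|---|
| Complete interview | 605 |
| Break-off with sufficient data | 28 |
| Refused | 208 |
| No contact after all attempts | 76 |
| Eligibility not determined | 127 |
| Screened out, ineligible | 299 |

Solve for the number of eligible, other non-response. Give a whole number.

49

COOP1 = 605 / D = 0.680
D = 605 / 0.680 = 889.7
Rest of base = 841
eligible, other non-response = 889.7 − 841 ≈ 49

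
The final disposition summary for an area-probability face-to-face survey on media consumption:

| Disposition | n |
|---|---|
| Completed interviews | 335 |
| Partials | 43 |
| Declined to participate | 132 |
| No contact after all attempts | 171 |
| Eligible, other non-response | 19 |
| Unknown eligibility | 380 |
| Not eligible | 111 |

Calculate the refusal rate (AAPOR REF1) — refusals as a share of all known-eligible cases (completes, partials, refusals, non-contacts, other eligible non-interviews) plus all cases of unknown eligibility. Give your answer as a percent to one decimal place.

Numerator → 132
Base → 335 + 43 + 132 + 171 + 19 + 380 = 1080
REF1 = 132 / 1080 = 0.1222

12.2%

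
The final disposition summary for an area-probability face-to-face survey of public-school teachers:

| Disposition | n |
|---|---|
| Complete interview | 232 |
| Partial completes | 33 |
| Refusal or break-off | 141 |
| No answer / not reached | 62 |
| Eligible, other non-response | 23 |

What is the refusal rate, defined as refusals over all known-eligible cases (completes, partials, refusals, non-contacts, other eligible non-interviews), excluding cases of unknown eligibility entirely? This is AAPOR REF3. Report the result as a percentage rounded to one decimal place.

Numerator: 141
Denominator: 232 + 33 + 141 + 62 + 23 = 491
REF3 = 141 / 491 = 0.2872

28.7%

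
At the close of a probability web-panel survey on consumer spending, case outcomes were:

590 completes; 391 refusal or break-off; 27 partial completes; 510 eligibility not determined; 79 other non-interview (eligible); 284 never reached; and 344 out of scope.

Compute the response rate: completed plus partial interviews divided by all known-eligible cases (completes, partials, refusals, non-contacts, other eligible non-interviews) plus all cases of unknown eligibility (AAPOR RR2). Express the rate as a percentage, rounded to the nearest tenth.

32.8%

Num: 590 + 27 = 617
Base: 590 + 27 + 391 + 284 + 79 + 510 = 1881
RR2 = 617 / 1881 = 0.3280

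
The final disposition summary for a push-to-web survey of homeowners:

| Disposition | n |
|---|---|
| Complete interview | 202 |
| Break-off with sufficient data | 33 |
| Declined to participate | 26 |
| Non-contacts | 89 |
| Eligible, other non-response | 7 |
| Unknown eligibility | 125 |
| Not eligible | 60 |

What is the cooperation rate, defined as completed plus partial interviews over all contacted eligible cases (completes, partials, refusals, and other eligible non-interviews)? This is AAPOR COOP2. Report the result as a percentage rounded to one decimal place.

Numerator: 202 + 33 = 235
Base: 202 + 33 + 26 + 7 = 268
COOP2 = 235 / 268 = 0.8769

87.7%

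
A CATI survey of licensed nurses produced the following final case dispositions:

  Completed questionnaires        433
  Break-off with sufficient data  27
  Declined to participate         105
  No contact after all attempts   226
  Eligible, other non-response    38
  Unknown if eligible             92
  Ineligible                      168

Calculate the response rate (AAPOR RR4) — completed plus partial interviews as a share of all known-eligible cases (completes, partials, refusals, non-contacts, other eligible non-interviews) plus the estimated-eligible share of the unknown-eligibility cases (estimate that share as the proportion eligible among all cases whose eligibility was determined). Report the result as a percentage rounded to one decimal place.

50.8%

Numerator → 433 + 27 = 460
Known eligible → 433 + 27 + 105 + 226 + 38 = 829
e = 829 / (829 + 168) = 829 / 997 = 0.8315
e × U → 0.8315 × 92 = 76.50
Denominator → 829 + 76.50 = 905.50
RR4 = 460 / 905.50 = 0.5080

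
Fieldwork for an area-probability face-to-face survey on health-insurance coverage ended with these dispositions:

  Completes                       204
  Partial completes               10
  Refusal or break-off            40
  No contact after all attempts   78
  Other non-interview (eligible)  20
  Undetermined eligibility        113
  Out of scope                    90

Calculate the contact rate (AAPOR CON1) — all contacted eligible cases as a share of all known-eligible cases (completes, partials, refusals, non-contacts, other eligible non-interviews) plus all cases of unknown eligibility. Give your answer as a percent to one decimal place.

58.9%

Numerator: 204 + 10 + 40 + 20 = 274
Denom: 204 + 10 + 40 + 78 + 20 + 113 = 465
CON1 = 274 / 465 = 0.5892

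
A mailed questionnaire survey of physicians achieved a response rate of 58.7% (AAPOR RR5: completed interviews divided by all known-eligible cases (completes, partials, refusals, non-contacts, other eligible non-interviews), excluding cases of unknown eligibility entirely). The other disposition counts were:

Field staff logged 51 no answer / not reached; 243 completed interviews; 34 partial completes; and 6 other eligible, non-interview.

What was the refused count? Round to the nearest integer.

80

RR5 = 243 / D = 0.587
D = 243 / 0.587 = 414.0
Remaining denominator categories sum to 334
refused = 414.0 − 334 ≈ 80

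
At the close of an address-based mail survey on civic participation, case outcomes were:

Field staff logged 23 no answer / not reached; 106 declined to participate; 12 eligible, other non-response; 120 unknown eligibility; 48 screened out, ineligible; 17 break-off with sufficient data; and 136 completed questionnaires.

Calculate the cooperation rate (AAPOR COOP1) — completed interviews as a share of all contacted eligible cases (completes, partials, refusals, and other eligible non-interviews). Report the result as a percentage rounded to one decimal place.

50.2%

Numerator → 136
Base → 136 + 17 + 106 + 12 = 271
COOP1 = 136 / 271 = 0.5018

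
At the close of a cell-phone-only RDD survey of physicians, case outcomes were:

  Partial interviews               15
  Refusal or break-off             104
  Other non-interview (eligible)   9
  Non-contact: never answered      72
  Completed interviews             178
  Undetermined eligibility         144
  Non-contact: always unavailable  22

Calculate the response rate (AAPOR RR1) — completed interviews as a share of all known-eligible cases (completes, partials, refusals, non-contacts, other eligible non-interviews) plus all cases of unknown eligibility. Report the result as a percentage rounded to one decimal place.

32.7%

No contact after all attempts = 72 + 22 = 94
Top = 178
Base = 178 + 15 + 104 + 94 + 9 + 144 = 544
RR1 = 178 / 544 = 0.3272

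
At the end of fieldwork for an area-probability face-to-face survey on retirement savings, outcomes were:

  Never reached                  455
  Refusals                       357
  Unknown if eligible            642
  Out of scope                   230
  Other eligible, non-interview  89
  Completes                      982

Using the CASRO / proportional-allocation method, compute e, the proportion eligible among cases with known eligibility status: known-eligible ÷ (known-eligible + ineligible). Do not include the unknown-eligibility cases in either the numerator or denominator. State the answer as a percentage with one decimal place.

89.1%

Determined eligible → 982 + 357 + 455 + 89 = 1883
e = 1883 / (1883 + 230) = 1883 / 2113 = 0.8912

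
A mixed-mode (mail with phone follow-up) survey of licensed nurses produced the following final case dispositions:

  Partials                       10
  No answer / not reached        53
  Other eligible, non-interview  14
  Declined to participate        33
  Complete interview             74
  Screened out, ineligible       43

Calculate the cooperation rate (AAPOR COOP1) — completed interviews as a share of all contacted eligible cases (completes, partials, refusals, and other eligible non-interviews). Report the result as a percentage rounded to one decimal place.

Numerator → 74
Base → 74 + 10 + 33 + 14 = 131
COOP1 = 74 / 131 = 0.5649

56.5%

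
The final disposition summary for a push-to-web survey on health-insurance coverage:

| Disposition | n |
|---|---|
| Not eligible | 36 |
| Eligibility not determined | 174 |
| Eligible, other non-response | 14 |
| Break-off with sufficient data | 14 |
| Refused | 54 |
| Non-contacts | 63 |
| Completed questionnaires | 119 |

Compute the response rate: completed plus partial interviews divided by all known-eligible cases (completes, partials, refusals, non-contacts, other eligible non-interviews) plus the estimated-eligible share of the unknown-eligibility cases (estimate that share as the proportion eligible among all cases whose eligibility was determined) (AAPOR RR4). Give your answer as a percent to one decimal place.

31.9%

Numerator: 119 + 14 = 133
Known eligible: 119 + 14 + 54 + 63 + 14 = 264
e = 264 / (264 + 36) = 264 / 300 = 0.8800
e × U: 0.8800 × 174 = 153.12
Base: 264 + 153.12 = 417.12
RR4 = 133 / 417.12 = 0.3189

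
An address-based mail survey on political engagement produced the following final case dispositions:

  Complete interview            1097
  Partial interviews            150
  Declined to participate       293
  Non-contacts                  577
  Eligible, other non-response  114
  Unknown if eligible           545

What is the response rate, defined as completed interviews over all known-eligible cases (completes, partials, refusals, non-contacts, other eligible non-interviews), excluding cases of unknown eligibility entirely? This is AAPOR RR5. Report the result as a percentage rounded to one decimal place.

49.2%

Top → 1097
Base → 1097 + 150 + 293 + 577 + 114 = 2231
RR5 = 1097 / 2231 = 0.4917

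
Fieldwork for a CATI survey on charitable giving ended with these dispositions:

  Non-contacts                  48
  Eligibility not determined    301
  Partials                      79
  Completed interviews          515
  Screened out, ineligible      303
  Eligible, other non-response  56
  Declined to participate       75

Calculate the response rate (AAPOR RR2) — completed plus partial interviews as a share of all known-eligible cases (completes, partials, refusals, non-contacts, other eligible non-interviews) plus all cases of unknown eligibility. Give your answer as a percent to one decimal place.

55.3%

Num: 515 + 79 = 594
Denom: 515 + 79 + 75 + 48 + 56 + 301 = 1074
RR2 = 594 / 1074 = 0.5531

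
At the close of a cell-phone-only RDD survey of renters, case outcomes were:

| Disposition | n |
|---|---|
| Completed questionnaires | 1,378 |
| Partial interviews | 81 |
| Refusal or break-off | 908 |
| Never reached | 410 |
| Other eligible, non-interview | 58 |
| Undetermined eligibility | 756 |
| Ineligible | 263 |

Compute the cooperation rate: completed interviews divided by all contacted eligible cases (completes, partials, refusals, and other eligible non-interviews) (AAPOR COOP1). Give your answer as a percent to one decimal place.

Numerator → 1378
Base → 1378 + 81 + 908 + 58 = 2425
COOP1 = 1378 / 2425 = 0.5682

56.8%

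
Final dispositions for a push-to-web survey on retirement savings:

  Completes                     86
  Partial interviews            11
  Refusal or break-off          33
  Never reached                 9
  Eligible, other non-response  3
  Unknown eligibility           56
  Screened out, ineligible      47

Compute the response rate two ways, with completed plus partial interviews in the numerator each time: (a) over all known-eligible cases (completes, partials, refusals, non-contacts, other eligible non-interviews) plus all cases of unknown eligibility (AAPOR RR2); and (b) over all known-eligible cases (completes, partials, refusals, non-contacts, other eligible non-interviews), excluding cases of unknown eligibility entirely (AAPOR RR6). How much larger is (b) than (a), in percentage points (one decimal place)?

19.3

Top: 86 + 11 = 97
Denom: 86 + 11 + 33 + 9 + 3 + 56 = 198
RR2 = 97 / 198 = 0.4899
Denom: 86 + 11 + 33 + 9 + 3 = 142
RR6 = 97 / 142 = 0.6831
Difference = 68.31 − 48.99 = 19.32 percentage points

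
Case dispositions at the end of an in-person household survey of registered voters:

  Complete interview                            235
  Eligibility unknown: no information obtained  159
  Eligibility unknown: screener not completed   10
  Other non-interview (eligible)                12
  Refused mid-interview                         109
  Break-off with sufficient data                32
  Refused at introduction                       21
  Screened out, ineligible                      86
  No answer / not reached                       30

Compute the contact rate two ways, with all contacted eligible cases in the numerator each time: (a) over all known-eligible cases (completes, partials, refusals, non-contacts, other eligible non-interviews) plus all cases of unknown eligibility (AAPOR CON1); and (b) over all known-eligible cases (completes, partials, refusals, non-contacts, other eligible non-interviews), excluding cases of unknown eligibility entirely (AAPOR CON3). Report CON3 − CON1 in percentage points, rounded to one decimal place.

25.9

Refusals = 21 + 109 = 130
Unknown if eligible = 10 + 159 = 169
Numerator = 235 + 32 + 130 + 12 = 409
Denom = 235 + 32 + 130 + 30 + 12 + 169 = 608
CON1 = 409 / 608 = 0.6727
Denom = 235 + 32 + 130 + 30 + 12 = 439
CON3 = 409 / 439 = 0.9317
Difference = 93.17 − 67.27 = 25.90 percentage points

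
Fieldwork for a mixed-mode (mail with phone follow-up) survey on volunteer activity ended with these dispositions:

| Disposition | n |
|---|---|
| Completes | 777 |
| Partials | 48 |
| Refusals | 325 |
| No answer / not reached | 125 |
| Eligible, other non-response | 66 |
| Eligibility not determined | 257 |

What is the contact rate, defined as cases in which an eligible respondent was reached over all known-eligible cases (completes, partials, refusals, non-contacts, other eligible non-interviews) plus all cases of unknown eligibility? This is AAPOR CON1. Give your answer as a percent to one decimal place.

76.1%

Num = 777 + 48 + 325 + 66 = 1216
Denominator = 777 + 48 + 325 + 125 + 66 + 257 = 1598
CON1 = 1216 / 1598 = 0.7610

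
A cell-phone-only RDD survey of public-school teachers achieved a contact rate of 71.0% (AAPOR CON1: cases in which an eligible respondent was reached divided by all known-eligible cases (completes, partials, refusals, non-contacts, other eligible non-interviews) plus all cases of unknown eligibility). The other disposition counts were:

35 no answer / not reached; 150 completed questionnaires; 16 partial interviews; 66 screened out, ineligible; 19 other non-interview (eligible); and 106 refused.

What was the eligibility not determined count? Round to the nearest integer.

Numerator = 150 + 16 + 106 + 19 = 291
CON1 = 291 / D = 0.710
D = 291 / 0.710 = 409.9
Other denominator terms total 326
eligibility not determined = 409.9 − 326 ≈ 84

84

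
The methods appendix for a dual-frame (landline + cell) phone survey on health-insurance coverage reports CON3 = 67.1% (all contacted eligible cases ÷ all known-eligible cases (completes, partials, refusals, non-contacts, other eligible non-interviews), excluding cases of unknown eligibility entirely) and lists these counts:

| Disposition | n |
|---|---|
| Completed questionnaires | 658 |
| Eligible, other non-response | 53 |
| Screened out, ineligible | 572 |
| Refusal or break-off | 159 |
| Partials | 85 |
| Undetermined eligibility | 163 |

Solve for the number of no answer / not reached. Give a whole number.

Top: 658 + 85 + 159 + 53 = 955
CON3 = 955 / D = 0.671
D = 955 / 0.671 = 1423.2
Rest of base = 955
no answer / not reached = 1423.2 − 955 ≈ 468

468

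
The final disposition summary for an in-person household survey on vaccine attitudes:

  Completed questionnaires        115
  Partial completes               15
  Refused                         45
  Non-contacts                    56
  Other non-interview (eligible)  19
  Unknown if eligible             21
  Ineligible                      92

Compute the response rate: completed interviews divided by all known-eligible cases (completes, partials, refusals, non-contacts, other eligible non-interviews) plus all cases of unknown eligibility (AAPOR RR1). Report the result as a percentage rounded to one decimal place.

42.4%

Num = 115
Denom = 115 + 15 + 45 + 56 + 19 + 21 = 271
RR1 = 115 / 271 = 0.4244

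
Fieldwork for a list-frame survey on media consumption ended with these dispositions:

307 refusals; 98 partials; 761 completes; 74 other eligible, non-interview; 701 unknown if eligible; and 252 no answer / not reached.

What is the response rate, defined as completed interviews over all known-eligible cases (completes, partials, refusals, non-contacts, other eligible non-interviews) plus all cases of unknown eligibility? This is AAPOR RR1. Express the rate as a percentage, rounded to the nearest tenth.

34.7%

Top: 761
Denominator: 761 + 98 + 307 + 252 + 74 + 701 = 2193
RR1 = 761 / 2193 = 0.3470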